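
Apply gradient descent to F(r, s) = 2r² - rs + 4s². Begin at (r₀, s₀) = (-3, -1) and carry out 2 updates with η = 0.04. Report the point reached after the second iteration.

(-2.1824, -0.6464)

∇F = (4r - s, -r + 8s)
Step 1: at (-3, -1), ∇F = (-11, -5) → (-3, -1) − 0.04·(-11, -5) = (-2.56, -0.8)
Step 2: at (-2.56, -0.8), ∇F = (-9.44, -3.84) → (-2.56, -0.8) − 0.04·(-9.44, -3.84) = (-2.1824, -0.6464)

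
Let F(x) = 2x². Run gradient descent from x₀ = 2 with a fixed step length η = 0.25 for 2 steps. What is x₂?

F′(x) = 4x
x₁ = 2 − 0.25·8 = 0
x₂ = 0 − 0.25·0 = 0

0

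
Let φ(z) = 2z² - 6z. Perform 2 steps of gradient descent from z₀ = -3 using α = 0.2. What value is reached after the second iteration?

1.32

φ′(z) = 4z - 6
Step 1: φ′(-3) = -18; z₁ = -3 − 0.2·(-18) = 0.6
Step 2: φ′(0.6) = -3.6; z₂ = 0.6 − 0.2·(-3.6) = 1.32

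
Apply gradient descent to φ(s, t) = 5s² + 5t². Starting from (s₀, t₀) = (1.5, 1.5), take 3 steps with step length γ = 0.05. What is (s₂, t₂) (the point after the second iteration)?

∇φ = (10s, 10t)
Step 1: at (1.5, 1.5), ∇φ = (15, 15) → (1.5, 1.5) − 0.05·(15, 15) = (0.75, 0.75)
Step 2: at (0.75, 0.75), ∇φ = (7.5, 7.5) → (0.75, 0.75) − 0.05·(7.5, 7.5) = (0.375, 0.375)

(0.375, 0.375)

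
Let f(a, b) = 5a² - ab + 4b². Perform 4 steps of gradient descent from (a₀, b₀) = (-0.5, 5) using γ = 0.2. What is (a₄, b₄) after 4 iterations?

(-2.896, 1.5424)

∇f = (10a - b, -a + 8b)
Step 1: at (-0.5, 5), ∇f = (-10, 40.5) → (-0.5, 5) − 0.2·(-10, 40.5) = (1.5, -3.1)
Step 2: at (1.5, -3.1), ∇f = (18.1, -26.3) → (1.5, -3.1) − 0.2·(18.1, -26.3) = (-2.12, 2.16)
Step 3: at (-2.12, 2.16), ∇f = (-23.36, 19.4) → (-2.12, 2.16) − 0.2·(-23.36, 19.4) = (2.552, -1.72)
Step 4: at (2.552, -1.72), ∇f = (27.24, -16.312) → (2.552, -1.72) − 0.2·(27.24, -16.312) = (-2.896, 1.5424)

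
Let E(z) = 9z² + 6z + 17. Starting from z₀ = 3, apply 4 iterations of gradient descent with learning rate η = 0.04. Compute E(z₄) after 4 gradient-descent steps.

E′(z) = 18z + 6
Step 1: E′(3) = 60; z₁ = 3 − 0.04·60 = 0.6
Step 2: E′(0.6) = 16.8; z₂ = 0.6 − 0.04·16.8 = -0.072
Step 3: E′(-0.072) = 4.704; z₃ = -0.072 − 0.04·4.704 = -0.26016
Step 4: E′(-0.26016) = 1.31712; z₄ = -0.26016 − 0.04·1.31712 = -0.3128448
E(-0.3128448) = 16.00377801998336

16.00377801998336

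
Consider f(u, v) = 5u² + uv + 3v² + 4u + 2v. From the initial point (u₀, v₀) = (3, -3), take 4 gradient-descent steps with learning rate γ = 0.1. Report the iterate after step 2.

(-0.23, -0.87)

∇f = (10u + v + 4, u + 6v + 2)
Step 1: at (3, -3), ∇f = (31, -13) → (3, -3) − 0.1·(31, -13) = (-0.1, -1.7)
Step 2: at (-0.1, -1.7), ∇f = (1.3, -8.3) → (-0.1, -1.7) − 0.1·(1.3, -8.3) = (-0.23, -0.87)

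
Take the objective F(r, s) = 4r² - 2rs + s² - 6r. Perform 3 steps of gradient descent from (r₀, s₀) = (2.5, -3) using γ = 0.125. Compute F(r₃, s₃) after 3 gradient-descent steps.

-0.455322265625

∇F = (8r - 2s - 6, -2r + 2s)
Step 1: at (2.5, -3), ∇F = (20, -11) → (2.5, -3) − 0.125·(20, -11) = (0, -1.625)
Step 2: at (0, -1.625), ∇F = (-2.75, -3.25) → (0, -1.625) − 0.125·(-2.75, -3.25) = (0.34375, -1.21875)
Step 3: at (0.34375, -1.21875), ∇F = (-0.8125, -3.125) → (0.34375, -1.21875) − 0.125·(-0.8125, -3.125) = (0.4453125, -0.828125)
F(0.4453125, -0.828125) = -0.455322265625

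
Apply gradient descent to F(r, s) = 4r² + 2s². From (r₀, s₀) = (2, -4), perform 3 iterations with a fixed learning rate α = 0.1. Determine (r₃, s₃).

∇F = (8r, 4s)
(r₁, s₁) = (2, -4) − 0.1·(16, -16) = (0.4, -2.4)
(r₂, s₂) = (0.4, -2.4) − 0.1·(3.2, -9.6) = (0.08, -1.44)
(r₃, s₃) = (0.08, -1.44) − 0.1·(0.64, -5.76) = (0.016, -0.864)

(0.016, -0.864)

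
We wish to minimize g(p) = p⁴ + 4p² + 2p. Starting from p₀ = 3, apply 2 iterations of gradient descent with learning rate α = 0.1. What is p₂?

g′(p) = 4p³ + 8p + 2
Step 1: g′(3) = 134; p₁ = 3 − 0.1·134 = -10.4
Step 2: g′(-10.4) = -4580.656; p₂ = -10.4 − 0.1·(-4580.656) = 447.6656

447.6656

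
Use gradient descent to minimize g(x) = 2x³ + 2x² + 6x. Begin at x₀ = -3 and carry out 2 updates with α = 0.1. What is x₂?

g′(x) = 6x² + 4x + 6
x₁ = -3 − 0.1·48 = -7.8
x₂ = -7.8 − 0.1·339.84 = -41.784

-41.784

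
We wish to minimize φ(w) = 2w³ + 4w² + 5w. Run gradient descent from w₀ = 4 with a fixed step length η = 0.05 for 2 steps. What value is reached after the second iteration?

φ′(w) = 6w² + 8w + 5
Step 1: φ′(4) = 133; w₁ = 4 − 0.05·133 = -2.65
Step 2: φ′(-2.65) = 25.935; w₂ = -2.65 − 0.05·25.935 = -3.94675

-3.94675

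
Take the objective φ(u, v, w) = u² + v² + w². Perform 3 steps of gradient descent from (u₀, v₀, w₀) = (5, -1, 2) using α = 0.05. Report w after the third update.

1.458

∇φ = (2u, 2v, 2w)
(u₁, v₁, w₁) = (5, -1, 2) − 0.05·(10, -2, 4) = (4.5, -0.9, 1.8)
(u₂, v₂, w₂) = (4.5, -0.9, 1.8) − 0.05·(9, -1.8, 3.6) = (4.05, -0.81, 1.62)
(u₃, v₃, w₃) = (4.05, -0.81, 1.62) − 0.05·(8.1, -1.62, 3.24) = (3.645, -0.729, 1.458)
w = 1.458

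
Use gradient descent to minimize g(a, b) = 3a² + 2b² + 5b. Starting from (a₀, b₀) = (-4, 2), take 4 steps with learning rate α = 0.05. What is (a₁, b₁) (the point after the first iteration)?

∇g = (6a, 4b + 5)
(a₁, b₁) = (-4, 2) − 0.05·(-24, 13) = (-2.8, 1.35)

(-2.8, 1.35)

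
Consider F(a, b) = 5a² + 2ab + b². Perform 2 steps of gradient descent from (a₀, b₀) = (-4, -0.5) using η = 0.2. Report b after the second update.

-0.9

∇F = (10a + 2b, 2a + 2b)
Step 1: at (-4, -0.5), ∇F = (-41, -9) → (-4, -0.5) − 0.2·(-41, -9) = (4.2, 1.3)
Step 2: at (4.2, 1.3), ∇F = (44.6, 11) → (4.2, 1.3) − 0.2·(44.6, 11) = (-4.72, -0.9)
b = -0.9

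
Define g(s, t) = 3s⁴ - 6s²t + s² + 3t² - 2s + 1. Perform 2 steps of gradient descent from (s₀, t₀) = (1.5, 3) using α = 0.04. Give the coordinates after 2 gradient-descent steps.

∇g = (12s³ - 12st + 2s - 2, -6s² + 6t)
(s₁, t₁) = (1.5, 3) − 0.04·(-12.5, 4.5) = (2, 2.82)
(s₂, t₂) = (2, 2.82) − 0.04·(30.32, -7.08) = (0.7872, 3.1032)

(0.7872, 3.1032)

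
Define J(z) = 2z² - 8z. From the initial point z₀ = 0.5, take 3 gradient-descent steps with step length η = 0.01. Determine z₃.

J′(z) = 4z - 8
z₁ = 0.5 − 0.01·(-6) = 0.56
z₂ = 0.56 − 0.01·(-5.76) = 0.6176
z₃ = 0.6176 − 0.01·(-5.5296) = 0.672896

0.672896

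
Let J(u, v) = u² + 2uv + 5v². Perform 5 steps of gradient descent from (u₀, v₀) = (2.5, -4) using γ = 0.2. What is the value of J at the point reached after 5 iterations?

∇J = (2u + 2v, 2u + 10v)
Step 1: at (2.5, -4), ∇J = (-3, -35) → (2.5, -4) − 0.2·(-3, -35) = (3.1, 3)
Step 2: at (3.1, 3), ∇J = (12.2, 36.2) → (3.1, 3) − 0.2·(12.2, 36.2) = (0.66, -4.24)
Step 3: at (0.66, -4.24), ∇J = (-7.16, -41.08) → (0.66, -4.24) − 0.2·(-7.16, -41.08) = (2.092, 3.976)
Step 4: at (2.092, 3.976), ∇J = (12.136, 43.944) → (2.092, 3.976) − 0.2·(12.136, 43.944) = (-0.3352, -4.8128)
Step 5: at (-0.3352, -4.8128), ∇J = (-10.296, -48.7984) → (-0.3352, -4.8128) − 0.2·(-10.296, -48.7984) = (1.724, 4.94688)
J(1.724, 4.94688) = 142.387126912

142.387126912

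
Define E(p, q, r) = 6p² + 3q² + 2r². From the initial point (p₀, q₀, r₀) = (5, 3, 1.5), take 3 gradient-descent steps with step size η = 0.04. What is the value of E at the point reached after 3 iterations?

9.749330663424

∇E = (12p, 6q, 4r)
(p₁, q₁, r₁) = (5, 3, 1.5) − 0.04·(60, 18, 6) = (2.6, 2.28, 1.26)
(p₂, q₂, r₂) = (2.6, 2.28, 1.26) − 0.04·(31.2, 13.68, 5.04) = (1.352, 1.7328, 1.0584)
(p₃, q₃, r₃) = (1.352, 1.7328, 1.0584) − 0.04·(16.224, 10.3968, 4.2336) = (0.70304, 1.316928, 0.889056)
E(0.70304, 1.316928, 0.889056) = 9.749330663424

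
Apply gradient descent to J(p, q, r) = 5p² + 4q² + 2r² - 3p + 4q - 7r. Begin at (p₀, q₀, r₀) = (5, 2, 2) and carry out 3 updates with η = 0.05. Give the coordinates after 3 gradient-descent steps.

(0.8875, 0.04, 1.878)

∇J = (10p - 3, 8q + 4, 4r - 7)
Step 1: at (5, 2, 2), ∇J = (47, 20, 1) → (5, 2, 2) − 0.05·(47, 20, 1) = (2.65, 1, 1.95)
Step 2: at (2.65, 1, 1.95), ∇J = (23.5, 12, 0.8) → (2.65, 1, 1.95) − 0.05·(23.5, 12, 0.8) = (1.475, 0.4, 1.91)
Step 3: at (1.475, 0.4, 1.91), ∇J = (11.75, 7.2, 0.64) → (1.475, 0.4, 1.91) − 0.05·(11.75, 7.2, 0.64) = (0.8875, 0.04, 1.878)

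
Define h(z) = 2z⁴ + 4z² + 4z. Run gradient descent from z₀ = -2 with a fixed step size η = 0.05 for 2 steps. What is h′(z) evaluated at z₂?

-32.152961007616

h′(z) = 8z³ + 8z + 4
Step 1: h′(-2) = -76; z₁ = -2 − 0.05·(-76) = 1.8
Step 2: h′(1.8) = 65.056; z₂ = 1.8 − 0.05·65.056 = -1.4528
h′(z) at (-1.4528) = -32.152961007616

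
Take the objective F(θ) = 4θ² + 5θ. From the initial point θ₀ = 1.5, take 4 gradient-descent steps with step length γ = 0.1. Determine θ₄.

F′(θ) = 8θ + 5
Step 1: F′(1.5) = 17; θ₁ = 1.5 − 0.1·17 = -0.2
Step 2: F′(-0.2) = 3.4; θ₂ = -0.2 − 0.1·3.4 = -0.54
Step 3: F′(-0.54) = 0.68; θ₃ = -0.54 − 0.1·0.68 = -0.608
Step 4: F′(-0.608) = 0.136; θ₄ = -0.608 − 0.1·0.136 = -0.6216

-0.6216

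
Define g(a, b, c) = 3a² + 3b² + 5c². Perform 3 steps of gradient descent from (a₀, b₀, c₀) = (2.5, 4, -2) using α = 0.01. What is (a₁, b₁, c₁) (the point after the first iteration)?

∇g = (6a, 6b, 10c)
Step 1: at (2.5, 4, -2), ∇g = (15, 24, -20) → (2.5, 4, -2) − 0.01·(15, 24, -20) = (2.35, 3.76, -1.8)

(2.35, 3.76, -1.8)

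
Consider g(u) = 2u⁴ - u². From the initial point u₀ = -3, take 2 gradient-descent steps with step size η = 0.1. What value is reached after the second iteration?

g′(u) = 8u³ - 2u
Step 1: g′(-3) = -210; u₁ = -3 − 0.1·(-210) = 18
Step 2: g′(18) = 46620; u₂ = 18 − 0.1·46620 = -4644

-4644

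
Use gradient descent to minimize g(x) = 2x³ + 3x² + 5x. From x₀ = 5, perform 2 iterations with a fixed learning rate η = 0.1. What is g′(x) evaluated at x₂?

g′(x) = 6x² + 6x + 5
x₁ = 5 − 0.1·185 = -13.5
x₂ = -13.5 − 0.1·1017.5 = -115.25
g′(x) at (-115.25) = 79008.875

79008.875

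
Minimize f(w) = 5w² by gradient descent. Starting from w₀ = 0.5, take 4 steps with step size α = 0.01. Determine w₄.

f′(w) = 10w
Step 1: f′(0.5) = 5; w₁ = 0.5 − 0.01·5 = 0.45
Step 2: f′(0.45) = 4.5; w₂ = 0.45 − 0.01·4.5 = 0.405
Step 3: f′(0.405) = 4.05; w₃ = 0.405 − 0.01·4.05 = 0.3645
Step 4: f′(0.3645) = 3.645; w₄ = 0.3645 − 0.01·3.645 = 0.32805

0.32805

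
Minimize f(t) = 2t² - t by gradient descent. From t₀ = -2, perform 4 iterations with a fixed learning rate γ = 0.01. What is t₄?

f′(t) = 4t - 1
t₁ = -2 − 0.01·(-9) = -1.91
t₂ = -1.91 − 0.01·(-8.64) = -1.8236
t₃ = -1.8236 − 0.01·(-8.2944) = -1.740656
t₄ = -1.740656 − 0.01·(-7.962624) = -1.66102976

-1.66102976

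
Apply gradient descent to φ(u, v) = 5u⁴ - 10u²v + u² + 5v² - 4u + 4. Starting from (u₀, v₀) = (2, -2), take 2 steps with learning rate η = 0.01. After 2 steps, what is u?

-0.2272

∇φ = (20u³ - 20uv + 2u - 4, -10u² + 10v)
(u₁, v₁) = (2, -2) − 0.01·(240, -60) = (-0.4, -1.4)
(u₂, v₂) = (-0.4, -1.4) − 0.01·(-17.28, -15.6) = (-0.2272, -1.244)
u = -0.2272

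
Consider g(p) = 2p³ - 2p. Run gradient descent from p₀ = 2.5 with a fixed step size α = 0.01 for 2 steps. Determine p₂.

g′(p) = 6p² - 2
Step 1: g′(2.5) = 35.5; p₁ = 2.5 − 0.01·35.5 = 2.145
Step 2: g′(2.145) = 25.60615; p₂ = 2.145 − 0.01·25.60615 = 1.8889385

1.8889385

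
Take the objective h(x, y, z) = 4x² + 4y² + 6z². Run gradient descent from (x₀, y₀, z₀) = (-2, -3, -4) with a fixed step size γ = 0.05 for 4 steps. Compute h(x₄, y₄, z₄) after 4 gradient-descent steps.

∇h = (8x, 8y, 12z)
Step 1: at (-2, -3, -4), ∇h = (-16, -24, -48) → (-2, -3, -4) − 0.05·(-16, -24, -48) = (-1.2, -1.8, -1.6)
Step 2: at (-1.2, -1.8, -1.6), ∇h = (-9.6, -14.4, -19.2) → (-1.2, -1.8, -1.6) − 0.05·(-9.6, -14.4, -19.2) = (-0.72, -1.08, -0.64)
Step 3: at (-0.72, -1.08, -0.64), ∇h = (-5.76, -8.64, -7.68) → (-0.72, -1.08, -0.64) − 0.05·(-5.76, -8.64, -7.68) = (-0.432, -0.648, -0.256)
Step 4: at (-0.432, -0.648, -0.256), ∇h = (-3.456, -5.184, -3.072) → (-0.432, -0.648, -0.256) − 0.05·(-3.456, -5.184, -3.072) = (-0.2592, -0.3888, -0.1024)
h(-0.2592, -0.3888, -0.1024) = 0.93631488

0.93631488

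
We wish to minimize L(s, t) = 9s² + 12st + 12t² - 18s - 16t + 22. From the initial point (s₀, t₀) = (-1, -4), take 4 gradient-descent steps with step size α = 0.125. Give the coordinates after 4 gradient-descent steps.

∇L = (18s + 12t - 18, 12s + 24t - 16)
(s₁, t₁) = (-1, -4) − 0.125·(-84, -124) = (9.5, 11.5)
(s₂, t₂) = (9.5, 11.5) − 0.125·(291, 374) = (-26.875, -35.25)
(s₃, t₃) = (-26.875, -35.25) − 0.125·(-924.75, -1184.5) = (88.71875, 112.8125)
(s₄, t₄) = (88.71875, 112.8125) − 0.125·(2932.6875, 3756.125) = (-277.8671875, -356.703125)

(-277.8671875, -356.703125)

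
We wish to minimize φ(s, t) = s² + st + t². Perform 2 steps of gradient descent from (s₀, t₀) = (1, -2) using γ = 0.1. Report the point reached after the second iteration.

∇φ = (2s + t, s + 2t)
(s₁, t₁) = (1, -2) − 0.1·(0, -3) = (1, -1.7)
(s₂, t₂) = (1, -1.7) − 0.1·(0.3, -2.4) = (0.97, -1.46)

(0.97, -1.46)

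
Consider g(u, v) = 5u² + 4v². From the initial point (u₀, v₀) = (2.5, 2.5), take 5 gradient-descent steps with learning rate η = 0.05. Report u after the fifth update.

∇g = (10u, 8v)
(u₁, v₁) = (2.5, 2.5) − 0.05·(25, 20) = (1.25, 1.5)
(u₂, v₂) = (1.25, 1.5) − 0.05·(12.5, 12) = (0.625, 0.9)
(u₃, v₃) = (0.625, 0.9) − 0.05·(6.25, 7.2) = (0.3125, 0.54)
(u₄, v₄) = (0.3125, 0.54) − 0.05·(3.125, 4.32) = (0.15625, 0.324)
(u₅, v₅) = (0.15625, 0.324) − 0.05·(1.5625, 2.592) = (0.078125, 0.1944)
u = 0.078125

0.078125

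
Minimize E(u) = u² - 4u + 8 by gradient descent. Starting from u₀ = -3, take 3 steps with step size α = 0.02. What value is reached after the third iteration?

-2.42368

E′(u) = 2u - 4
Step 1: E′(-3) = -10; u₁ = -3 − 0.02·(-10) = -2.8
Step 2: E′(-2.8) = -9.6; u₂ = -2.8 − 0.02·(-9.6) = -2.608
Step 3: E′(-2.608) = -9.216; u₃ = -2.608 − 0.02·(-9.216) = -2.42368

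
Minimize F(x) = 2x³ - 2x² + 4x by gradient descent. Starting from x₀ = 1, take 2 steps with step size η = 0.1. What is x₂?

F′(x) = 6x² - 4x + 4
Step 1: F′(1) = 6; x₁ = 1 − 0.1·6 = 0.4
Step 2: F′(0.4) = 3.36; x₂ = 0.4 − 0.1·3.36 = 0.064

0.064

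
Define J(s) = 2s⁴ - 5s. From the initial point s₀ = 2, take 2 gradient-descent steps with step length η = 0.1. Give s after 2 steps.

44.0552

J′(s) = 8s³ - 5
s₁ = 2 − 0.1·59 = -3.9
s₂ = -3.9 − 0.1·(-479.552) = 44.0552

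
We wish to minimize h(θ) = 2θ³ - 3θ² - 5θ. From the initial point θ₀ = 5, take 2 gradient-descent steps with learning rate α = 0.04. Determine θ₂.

h′(θ) = 6θ² - 6θ - 5
θ₁ = 5 − 0.04·115 = 0.4
θ₂ = 0.4 − 0.04·(-6.44) = 0.6576

0.6576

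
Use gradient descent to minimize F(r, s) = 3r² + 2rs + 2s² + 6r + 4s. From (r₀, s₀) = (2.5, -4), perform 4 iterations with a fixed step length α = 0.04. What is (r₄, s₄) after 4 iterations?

(0.9435712, -2.9267456)

∇F = (6r + 2s + 6, 2r + 4s + 4)
(r₁, s₁) = (2.5, -4) − 0.04·(13, -7) = (1.98, -3.72)
(r₂, s₂) = (1.98, -3.72) − 0.04·(10.44, -6.92) = (1.5624, -3.4432)
(r₃, s₃) = (1.5624, -3.4432) − 0.04·(8.488, -6.648) = (1.22288, -3.17728)
(r₄, s₄) = (1.22288, -3.17728) − 0.04·(6.98272, -6.26336) = (0.9435712, -2.9267456)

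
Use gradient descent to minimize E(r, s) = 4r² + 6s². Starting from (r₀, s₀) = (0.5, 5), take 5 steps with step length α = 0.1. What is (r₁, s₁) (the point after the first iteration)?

∇E = (8r, 12s)
Step 1: at (0.5, 5), ∇E = (4, 60) → (0.5, 5) − 0.1·(4, 60) = (0.1, -1)

(0.1, -1)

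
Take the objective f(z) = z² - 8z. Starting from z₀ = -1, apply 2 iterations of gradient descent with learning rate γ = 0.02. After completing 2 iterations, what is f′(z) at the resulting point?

f′(z) = 2z - 8
Step 1: f′(-1) = -10; z₁ = -1 − 0.02·(-10) = -0.8
Step 2: f′(-0.8) = -9.6; z₂ = -0.8 − 0.02·(-9.6) = -0.608
f′(z) at (-0.608) = -9.216

-9.216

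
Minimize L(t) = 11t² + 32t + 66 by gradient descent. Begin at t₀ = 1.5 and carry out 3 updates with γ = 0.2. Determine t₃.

-117.58

L′(t) = 22t + 32
t₁ = 1.5 − 0.2·65 = -11.5
t₂ = -11.5 − 0.2·(-221) = 32.7
t₃ = 32.7 − 0.2·751.4 = -117.58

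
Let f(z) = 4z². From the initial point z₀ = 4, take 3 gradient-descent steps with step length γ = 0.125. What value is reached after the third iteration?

f′(z) = 8z
z₁ = 4 − 0.125·32 = 0
z₂ = 0 − 0.125·0 = 0
z₃ = 0 − 0.125·0 = 0

0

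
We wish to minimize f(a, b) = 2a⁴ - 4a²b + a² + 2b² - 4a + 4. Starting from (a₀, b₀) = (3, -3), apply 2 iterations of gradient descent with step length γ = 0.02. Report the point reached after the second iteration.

(1.81824, -1.2496)

∇f = (8a³ - 8ab + 2a - 4, -4a² + 4b)
(a₁, b₁) = (3, -3) − 0.02·(290, -48) = (-2.8, -2.04)
(a₂, b₂) = (-2.8, -2.04) − 0.02·(-230.912, -39.52) = (1.81824, -1.2496)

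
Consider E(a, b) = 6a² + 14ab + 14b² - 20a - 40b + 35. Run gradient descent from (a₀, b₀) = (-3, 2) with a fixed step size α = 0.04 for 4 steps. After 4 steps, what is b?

2.131584

∇E = (12a + 14b - 20, 14a + 28b - 40)
(a₁, b₁) = (-3, 2) − 0.04·(-28, -26) = (-1.88, 3.04)
(a₂, b₂) = (-1.88, 3.04) − 0.04·(0, 18.8) = (-1.88, 2.288)
(a₃, b₃) = (-1.88, 2.288) − 0.04·(-10.528, -2.256) = (-1.45888, 2.37824)
(a₄, b₄) = (-1.45888, 2.37824) − 0.04·(-4.2112, 6.1664) = (-1.290432, 2.131584)
b = 2.131584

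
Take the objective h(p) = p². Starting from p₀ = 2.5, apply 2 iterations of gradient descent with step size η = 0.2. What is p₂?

0.9

h′(p) = 2p
Step 1: h′(2.5) = 5; p₁ = 2.5 − 0.2·5 = 1.5
Step 2: h′(1.5) = 3; p₂ = 1.5 − 0.2·3 = 0.9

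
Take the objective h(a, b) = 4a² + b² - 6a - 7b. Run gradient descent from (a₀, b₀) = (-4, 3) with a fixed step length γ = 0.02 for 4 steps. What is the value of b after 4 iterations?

3.07532672

∇h = (8a - 6, 2b - 7)
(a₁, b₁) = (-4, 3) − 0.02·(-38, -1) = (-3.24, 3.02)
(a₂, b₂) = (-3.24, 3.02) − 0.02·(-31.92, -0.96) = (-2.6016, 3.0392)
(a₃, b₃) = (-2.6016, 3.0392) − 0.02·(-26.8128, -0.9216) = (-2.065344, 3.057632)
(a₄, b₄) = (-2.065344, 3.057632) − 0.02·(-22.522752, -0.884736) = (-1.61488896, 3.07532672)
b = 3.07532672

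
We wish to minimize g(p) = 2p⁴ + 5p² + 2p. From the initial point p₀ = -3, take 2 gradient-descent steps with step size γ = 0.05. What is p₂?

g′(p) = 8p³ + 10p + 2
Step 1: g′(-3) = -244; p₁ = -3 − 0.05·(-244) = 9.2
Step 2: g′(9.2) = 6323.504; p₂ = 9.2 − 0.05·6323.504 = -306.9752

-306.9752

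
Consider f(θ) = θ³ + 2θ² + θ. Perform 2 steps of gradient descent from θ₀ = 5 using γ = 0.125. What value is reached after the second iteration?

f′(θ) = 3θ² + 4θ + 1
Step 1: f′(5) = 96; θ₁ = 5 − 0.125·96 = -7
Step 2: f′(-7) = 120; θ₂ = -7 − 0.125·120 = -22

-22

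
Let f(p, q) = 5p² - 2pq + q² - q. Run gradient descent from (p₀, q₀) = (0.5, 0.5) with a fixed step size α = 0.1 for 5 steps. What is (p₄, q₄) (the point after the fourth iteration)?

(0.1208, 0.6072)

∇f = (10p - 2q, -2p + 2q - 1)
(p₁, q₁) = (0.5, 0.5) − 0.1·(4, -1) = (0.1, 0.6)
(p₂, q₂) = (0.1, 0.6) − 0.1·(-0.2, 0) = (0.12, 0.6)
(p₃, q₃) = (0.12, 0.6) − 0.1·(0, -0.04) = (0.12, 0.604)
(p₄, q₄) = (0.12, 0.604) − 0.1·(-0.008, -0.032) = (0.1208, 0.6072)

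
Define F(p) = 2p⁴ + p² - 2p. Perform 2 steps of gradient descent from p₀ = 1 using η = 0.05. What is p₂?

F′(p) = 8p³ + 2p - 2
Step 1: F′(1) = 8; p₁ = 1 − 0.05·8 = 0.6
Step 2: F′(0.6) = 0.928; p₂ = 0.6 − 0.05·0.928 = 0.5536

0.5536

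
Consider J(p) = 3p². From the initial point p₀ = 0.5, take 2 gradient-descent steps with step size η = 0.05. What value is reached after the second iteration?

J′(p) = 6p
Step 1: J′(0.5) = 3; p₁ = 0.5 − 0.05·3 = 0.35
Step 2: J′(0.35) = 2.1; p₂ = 0.35 − 0.05·2.1 = 0.245

0.245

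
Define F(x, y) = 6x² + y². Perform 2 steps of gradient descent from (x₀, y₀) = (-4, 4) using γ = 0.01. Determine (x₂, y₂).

(-3.0976, 3.8416)

∇F = (12x, 2y)
(x₁, y₁) = (-4, 4) − 0.01·(-48, 8) = (-3.52, 3.92)
(x₂, y₂) = (-3.52, 3.92) − 0.01·(-42.24, 7.84) = (-3.0976, 3.8416)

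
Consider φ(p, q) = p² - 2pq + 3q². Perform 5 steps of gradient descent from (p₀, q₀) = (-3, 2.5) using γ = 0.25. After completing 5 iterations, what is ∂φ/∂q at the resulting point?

-4

∇φ = (2p - 2q, -2p + 6q)
Step 1: at (-3, 2.5), ∇φ = (-11, 21) → (-3, 2.5) − 0.25·(-11, 21) = (-0.25, -2.75)
Step 2: at (-0.25, -2.75), ∇φ = (5, -16) → (-0.25, -2.75) − 0.25·(5, -16) = (-1.5, 1.25)
Step 3: at (-1.5, 1.25), ∇φ = (-5.5, 10.5) → (-1.5, 1.25) − 0.25·(-5.5, 10.5) = (-0.125, -1.375)
Step 4: at (-0.125, -1.375), ∇φ = (2.5, -8) → (-0.125, -1.375) − 0.25·(2.5, -8) = (-0.75, 0.625)
Step 5: at (-0.75, 0.625), ∇φ = (-2.75, 5.25) → (-0.75, 0.625) − 0.25·(-2.75, 5.25) = (-0.0625, -0.6875)
∂φ/∂q at (-0.0625, -0.6875) = -4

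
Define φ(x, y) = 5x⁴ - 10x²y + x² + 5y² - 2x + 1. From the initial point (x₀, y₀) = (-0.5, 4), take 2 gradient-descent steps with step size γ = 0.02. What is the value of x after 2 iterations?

∇φ = (20x³ - 20xy + 2x - 2, -10x² + 10y)
(x₁, y₁) = (-0.5, 4) − 0.02·(34.5, 37.5) = (-1.19, 3.25)
(x₂, y₂) = (-1.19, 3.25) − 0.02·(39.26682, 18.339) = (-1.9753364, 2.88322)
x = -1.9753364

-1.9753364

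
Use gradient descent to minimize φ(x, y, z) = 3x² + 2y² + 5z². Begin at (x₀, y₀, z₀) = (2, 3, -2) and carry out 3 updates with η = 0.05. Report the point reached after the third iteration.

(0.686, 1.536, -0.25)

∇φ = (6x, 4y, 10z)
Step 1: at (2, 3, -2), ∇φ = (12, 12, -20) → (2, 3, -2) − 0.05·(12, 12, -20) = (1.4, 2.4, -1)
Step 2: at (1.4, 2.4, -1), ∇φ = (8.4, 9.6, -10) → (1.4, 2.4, -1) − 0.05·(8.4, 9.6, -10) = (0.98, 1.92, -0.5)
Step 3: at (0.98, 1.92, -0.5), ∇φ = (5.88, 7.68, -5) → (0.98, 1.92, -0.5) − 0.05·(5.88, 7.68, -5) = (0.686, 1.536, -0.25)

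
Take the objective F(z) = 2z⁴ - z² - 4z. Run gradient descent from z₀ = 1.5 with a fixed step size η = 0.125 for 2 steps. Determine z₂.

0.25

F′(z) = 8z³ - 2z - 4
Step 1: F′(1.5) = 20; z₁ = 1.5 − 0.125·20 = -1
Step 2: F′(-1) = -10; z₂ = -1 − 0.125·(-10) = 0.25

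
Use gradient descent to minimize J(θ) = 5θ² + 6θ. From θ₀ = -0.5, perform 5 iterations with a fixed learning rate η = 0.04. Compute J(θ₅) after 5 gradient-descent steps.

-1.79969766912

J′(θ) = 10θ + 6
θ₁ = -0.5 − 0.04·1 = -0.54
θ₂ = -0.54 − 0.04·0.6 = -0.564
θ₃ = -0.564 − 0.04·0.36 = -0.5784
θ₄ = -0.5784 − 0.04·0.216 = -0.58704
θ₅ = -0.58704 − 0.04·0.1296 = -0.592224
J(-0.592224) = -1.79969766912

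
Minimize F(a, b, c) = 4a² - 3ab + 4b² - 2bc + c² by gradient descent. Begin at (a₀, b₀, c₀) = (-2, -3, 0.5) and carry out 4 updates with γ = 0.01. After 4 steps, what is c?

0.24965722

∇F = (8a - 3b, -3a + 8b - 2c, -2b + 2c)
(a₁, b₁, c₁) = (-2, -3, 0.5) − 0.01·(-7, -19, 7) = (-1.93, -2.81, 0.43)
(a₂, b₂, c₂) = (-1.93, -2.81, 0.43) − 0.01·(-7.01, -17.55, 6.48) = (-1.8599, -2.6345, 0.3652)
(a₃, b₃, c₃) = (-1.8599, -2.6345, 0.3652) − 0.01·(-6.9757, -16.2267, 5.9994) = (-1.790143, -2.472233, 0.305206)
(a₄, b₄, c₄) = (-1.790143, -2.472233, 0.305206) − 0.01·(-6.904445, -15.017847, 5.554878) = (-1.72109855, -2.32205453, 0.24965722)
c = 0.24965722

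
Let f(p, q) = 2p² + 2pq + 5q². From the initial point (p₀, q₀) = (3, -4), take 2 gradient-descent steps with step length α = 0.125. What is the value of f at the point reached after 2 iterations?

3.55078125

∇f = (4p + 2q, 2p + 10q)
Step 1: at (3, -4), ∇f = (4, -34) → (3, -4) − 0.125·(4, -34) = (2.5, 0.25)
Step 2: at (2.5, 0.25), ∇f = (10.5, 7.5) → (2.5, 0.25) − 0.125·(10.5, 7.5) = (1.1875, -0.6875)
f(1.1875, -0.6875) = 3.55078125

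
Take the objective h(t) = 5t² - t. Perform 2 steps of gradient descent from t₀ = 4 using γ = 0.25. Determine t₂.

h′(t) = 10t - 1
Step 1: h′(4) = 39; t₁ = 4 − 0.25·39 = -5.75
Step 2: h′(-5.75) = -58.5; t₂ = -5.75 − 0.25·(-58.5) = 8.875

8.875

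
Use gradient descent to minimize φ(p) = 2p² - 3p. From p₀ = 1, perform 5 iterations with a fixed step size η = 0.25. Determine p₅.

0.75

φ′(p) = 4p - 3
Step 1: φ′(1) = 1; p₁ = 1 − 0.25·1 = 0.75
Step 2: φ′(0.75) = 0; p₂ = 0.75 − 0.25·0 = 0.75
Step 3: φ′(0.75) = 0; p₃ = 0.75 − 0.25·0 = 0.75
Step 4: φ′(0.75) = 0; p₄ = 0.75 − 0.25·0 = 0.75
Step 5: φ′(0.75) = 0; p₅ = 0.75 − 0.25·0 = 0.75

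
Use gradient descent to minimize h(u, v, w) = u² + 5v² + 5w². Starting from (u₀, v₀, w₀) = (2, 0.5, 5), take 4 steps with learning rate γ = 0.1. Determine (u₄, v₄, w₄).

∇h = (2u, 10v, 10w)
(u₁, v₁, w₁) = (2, 0.5, 5) − 0.1·(4, 5, 50) = (1.6, 0, 0)
(u₂, v₂, w₂) = (1.6, 0, 0) − 0.1·(3.2, 0, 0) = (1.28, 0, 0)
(u₃, v₃, w₃) = (1.28, 0, 0) − 0.1·(2.56, 0, 0) = (1.024, 0, 0)
(u₄, v₄, w₄) = (1.024, 0, 0) − 0.1·(2.048, 0, 0) = (0.8192, 0, 0)

(0.8192, 0, 0)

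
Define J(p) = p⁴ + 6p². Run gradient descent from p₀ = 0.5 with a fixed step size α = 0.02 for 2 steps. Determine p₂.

J′(p) = 4p³ + 12p
p₁ = 0.5 − 0.02·6.5 = 0.37
p₂ = 0.37 − 0.02·4.642612 = 0.27714776

0.27714776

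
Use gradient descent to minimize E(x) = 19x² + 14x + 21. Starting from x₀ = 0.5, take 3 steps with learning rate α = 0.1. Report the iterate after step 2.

6.44

E′(x) = 38x + 14
x₁ = 0.5 − 0.1·33 = -2.8
x₂ = -2.8 − 0.1·(-92.4) = 6.44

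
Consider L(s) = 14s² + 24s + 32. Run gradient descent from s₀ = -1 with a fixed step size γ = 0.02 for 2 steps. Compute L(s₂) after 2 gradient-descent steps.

21.72499456

L′(s) = 28s + 24
s₁ = -1 − 0.02·(-4) = -0.92
s₂ = -0.92 − 0.02·(-1.76) = -0.8848
L(-0.8848) = 21.72499456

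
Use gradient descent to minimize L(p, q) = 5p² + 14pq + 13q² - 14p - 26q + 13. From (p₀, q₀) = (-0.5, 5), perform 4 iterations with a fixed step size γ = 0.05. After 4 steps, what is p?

∇L = (10p + 14q - 14, 14p + 26q - 26)
(p₁, q₁) = (-0.5, 5) − 0.05·(51, 97) = (-3.05, 0.15)
(p₂, q₂) = (-3.05, 0.15) − 0.05·(-42.4, -64.8) = (-0.93, 3.39)
(p₃, q₃) = (-0.93, 3.39) − 0.05·(24.16, 49.12) = (-2.138, 0.934)
(p₄, q₄) = (-2.138, 0.934) − 0.05·(-22.304, -31.648) = (-1.0228, 2.5164)
p = -1.0228

-1.0228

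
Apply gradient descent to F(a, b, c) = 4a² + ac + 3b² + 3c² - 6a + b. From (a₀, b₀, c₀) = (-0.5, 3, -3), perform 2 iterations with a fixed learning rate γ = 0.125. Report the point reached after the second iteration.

(0.8359375, 0.03125, -0.3125)

∇F = (8a + c - 6, 6b + 1, a + 6c)
(a₁, b₁, c₁) = (-0.5, 3, -3) − 0.125·(-13, 19, -18.5) = (1.125, 0.625, -0.6875)
(a₂, b₂, c₂) = (1.125, 0.625, -0.6875) − 0.125·(2.3125, 4.75, -3) = (0.8359375, 0.03125, -0.3125)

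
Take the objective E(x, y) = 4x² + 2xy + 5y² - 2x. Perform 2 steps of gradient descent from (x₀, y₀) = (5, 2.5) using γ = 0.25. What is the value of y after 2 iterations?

∇E = (8x + 2y - 2, 2x + 10y)
Step 1: at (5, 2.5), ∇E = (43, 35) → (5, 2.5) − 0.25·(43, 35) = (-5.75, -6.25)
Step 2: at (-5.75, -6.25), ∇E = (-60.5, -74) → (-5.75, -6.25) − 0.25·(-60.5, -74) = (9.375, 12.25)
y = 12.25

12.25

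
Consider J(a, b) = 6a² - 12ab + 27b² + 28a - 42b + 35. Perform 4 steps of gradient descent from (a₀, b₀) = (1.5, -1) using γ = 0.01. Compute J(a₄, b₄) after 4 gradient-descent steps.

19.62845453438656

∇J = (12a - 12b + 28, -12a + 54b - 42)
(a₁, b₁) = (1.5, -1) − 0.01·(58, -114) = (0.92, 0.14)
(a₂, b₂) = (0.92, 0.14) − 0.01·(37.36, -45.48) = (0.5464, 0.5948)
(a₃, b₃) = (0.5464, 0.5948) − 0.01·(27.4192, -16.4376) = (0.272208, 0.759176)
(a₄, b₄) = (0.272208, 0.759176) − 0.01·(22.156384, -4.270992) = (0.05064416, 0.80188592)
J(0.05064416, 0.80188592) = 19.62845453438656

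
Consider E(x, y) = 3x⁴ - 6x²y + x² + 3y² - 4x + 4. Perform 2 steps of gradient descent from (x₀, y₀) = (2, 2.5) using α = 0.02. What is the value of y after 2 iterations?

∇E = (12x³ - 12xy + 2x - 4, -6x² + 6y)
Step 1: at (2, 2.5), ∇E = (36, -9) → (2, 2.5) − 0.02·(36, -9) = (1.28, 2.68)
Step 2: at (1.28, 2.68), ∇E = (-17.438976, 6.2496) → (1.28, 2.68) − 0.02·(-17.438976, 6.2496) = (1.62877952, 2.555008)
y = 2.555008

2.555008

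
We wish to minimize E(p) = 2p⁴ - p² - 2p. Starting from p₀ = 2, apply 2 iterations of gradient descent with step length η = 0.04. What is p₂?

-0.25511424

E′(p) = 8p³ - 2p - 2
p₁ = 2 − 0.04·58 = -0.32
p₂ = -0.32 − 0.04·(-1.622144) = -0.25511424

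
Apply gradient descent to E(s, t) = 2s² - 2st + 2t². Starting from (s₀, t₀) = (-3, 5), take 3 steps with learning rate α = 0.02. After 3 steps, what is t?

3.610624

∇E = (4s - 2t, -2s + 4t)
Step 1: at (-3, 5), ∇E = (-22, 26) → (-3, 5) − 0.02·(-22, 26) = (-2.56, 4.48)
Step 2: at (-2.56, 4.48), ∇E = (-19.2, 23.04) → (-2.56, 4.48) − 0.02·(-19.2, 23.04) = (-2.176, 4.0192)
Step 3: at (-2.176, 4.0192), ∇E = (-16.7424, 20.4288) → (-2.176, 4.0192) − 0.02·(-16.7424, 20.4288) = (-1.841152, 3.610624)
t = 3.610624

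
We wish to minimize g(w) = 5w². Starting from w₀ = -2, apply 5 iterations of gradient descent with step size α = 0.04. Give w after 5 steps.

-0.15552

g′(w) = 10w
w₁ = -2 − 0.04·(-20) = -1.2
w₂ = -1.2 − 0.04·(-12) = -0.72
w₃ = -0.72 − 0.04·(-7.2) = -0.432
w₄ = -0.432 − 0.04·(-4.32) = -0.2592
w₅ = -0.2592 − 0.04·(-2.592) = -0.15552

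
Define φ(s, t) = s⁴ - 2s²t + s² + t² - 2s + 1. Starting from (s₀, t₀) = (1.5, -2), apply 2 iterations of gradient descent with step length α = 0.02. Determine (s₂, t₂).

(0.75617816, -1.719164)

∇φ = (4s³ - 4st + 2s - 2, -2s² + 2t)
(s₁, t₁) = (1.5, -2) − 0.02·(26.5, -8.5) = (0.97, -1.83)
(s₂, t₂) = (0.97, -1.83) − 0.02·(10.691092, -5.5418) = (0.75617816, -1.719164)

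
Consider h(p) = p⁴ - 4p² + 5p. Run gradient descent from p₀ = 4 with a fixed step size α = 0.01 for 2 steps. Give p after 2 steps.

h′(p) = 4p³ - 8p + 5
Step 1: h′(4) = 229; p₁ = 4 − 0.01·229 = 1.71
Step 2: h′(1.71) = 11.320844; p₂ = 1.71 − 0.01·11.320844 = 1.59679156

1.59679156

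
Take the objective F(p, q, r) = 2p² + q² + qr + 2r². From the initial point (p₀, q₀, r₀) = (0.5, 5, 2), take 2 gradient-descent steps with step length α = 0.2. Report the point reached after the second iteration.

∇F = (4p, 2q + r, q + 4r)
(p₁, q₁, r₁) = (0.5, 5, 2) − 0.2·(2, 12, 13) = (0.1, 2.6, -0.6)
(p₂, q₂, r₂) = (0.1, 2.6, -0.6) − 0.2·(0.4, 4.6, 0.2) = (0.02, 1.68, -0.64)

(0.02, 1.68, -0.64)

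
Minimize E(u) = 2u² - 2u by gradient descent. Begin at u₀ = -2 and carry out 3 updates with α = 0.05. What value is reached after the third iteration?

E′(u) = 4u - 2
u₁ = -2 − 0.05·(-10) = -1.5
u₂ = -1.5 − 0.05·(-8) = -1.1
u₃ = -1.1 − 0.05·(-6.4) = -0.78

-0.78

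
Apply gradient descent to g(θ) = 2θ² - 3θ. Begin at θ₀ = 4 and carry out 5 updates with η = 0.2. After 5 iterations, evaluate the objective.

-1.1249978368

g′(θ) = 4θ - 3
θ₁ = 4 − 0.2·13 = 1.4
θ₂ = 1.4 − 0.2·2.6 = 0.88
θ₃ = 0.88 − 0.2·0.52 = 0.776
θ₄ = 0.776 − 0.2·0.104 = 0.7552
θ₅ = 0.7552 − 0.2·0.0208 = 0.75104
g(0.75104) = -1.1249978368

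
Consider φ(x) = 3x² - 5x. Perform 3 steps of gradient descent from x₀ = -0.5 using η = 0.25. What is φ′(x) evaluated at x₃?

φ′(x) = 6x - 5
Step 1: φ′(-0.5) = -8; x₁ = -0.5 − 0.25·(-8) = 1.5
Step 2: φ′(1.5) = 4; x₂ = 1.5 − 0.25·4 = 0.5
Step 3: φ′(0.5) = -2; x₃ = 0.5 − 0.25·(-2) = 1
φ′(x) at (1) = 1

1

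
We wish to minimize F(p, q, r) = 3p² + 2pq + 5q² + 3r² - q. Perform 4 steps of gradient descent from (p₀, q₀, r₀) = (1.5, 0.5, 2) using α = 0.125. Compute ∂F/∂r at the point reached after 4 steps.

0.046875

∇F = (6p + 2q, 2p + 10q - 1, 6r)
(p₁, q₁, r₁) = (1.5, 0.5, 2) − 0.125·(10, 7, 12) = (0.25, -0.375, 0.5)
(p₂, q₂, r₂) = (0.25, -0.375, 0.5) − 0.125·(0.75, -4.25, 3) = (0.15625, 0.15625, 0.125)
(p₃, q₃, r₃) = (0.15625, 0.15625, 0.125) − 0.125·(1.25, 0.875, 0.75) = (0, 0.046875, 0.03125)
(p₄, q₄, r₄) = (0, 0.046875, 0.03125) − 0.125·(0.09375, -0.53125, 0.1875) = (-0.01171875, 0.11328125, 0.0078125)
∂F/∂r at (-0.01171875, 0.11328125, 0.0078125) = 0.046875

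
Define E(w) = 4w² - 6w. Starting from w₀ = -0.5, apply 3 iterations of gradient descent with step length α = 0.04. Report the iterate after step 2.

0.172

E′(w) = 8w - 6
Step 1: E′(-0.5) = -10; w₁ = -0.5 − 0.04·(-10) = -0.1
Step 2: E′(-0.1) = -6.8; w₂ = -0.1 − 0.04·(-6.8) = 0.172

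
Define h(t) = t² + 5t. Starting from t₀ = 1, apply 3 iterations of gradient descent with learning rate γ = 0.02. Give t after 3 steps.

0.596576

h′(t) = 2t + 5
t₁ = 1 − 0.02·7 = 0.86
t₂ = 0.86 − 0.02·6.72 = 0.7256
t₃ = 0.7256 − 0.02·6.4512 = 0.596576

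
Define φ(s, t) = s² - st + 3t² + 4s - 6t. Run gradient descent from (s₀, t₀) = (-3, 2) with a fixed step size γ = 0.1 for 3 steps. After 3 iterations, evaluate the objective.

-5.138451

∇φ = (2s - t + 4, -s + 6t - 6)
Step 1: at (-3, 2), ∇φ = (-4, 9) → (-3, 2) − 0.1·(-4, 9) = (-2.6, 1.1)
Step 2: at (-2.6, 1.1), ∇φ = (-2.3, 3.2) → (-2.6, 1.1) − 0.1·(-2.3, 3.2) = (-2.37, 0.78)
Step 3: at (-2.37, 0.78), ∇φ = (-1.52, 1.05) → (-2.37, 0.78) − 0.1·(-1.52, 1.05) = (-2.218, 0.675)
φ(-2.218, 0.675) = -5.138451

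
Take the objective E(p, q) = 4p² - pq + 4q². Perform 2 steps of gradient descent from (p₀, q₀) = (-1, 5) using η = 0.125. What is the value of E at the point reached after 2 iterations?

∇E = (8p - q, -p + 8q)
Step 1: at (-1, 5), ∇E = (-13, 41) → (-1, 5) − 0.125·(-13, 41) = (0.625, -0.125)
Step 2: at (0.625, -0.125), ∇E = (5.125, -1.625) → (0.625, -0.125) − 0.125·(5.125, -1.625) = (-0.015625, 0.078125)
E(-0.015625, 0.078125) = 0.026611328125

0.026611328125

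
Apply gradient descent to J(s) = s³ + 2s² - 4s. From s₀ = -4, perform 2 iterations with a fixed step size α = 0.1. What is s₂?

J′(s) = 3s² + 4s - 4
s₁ = -4 − 0.1·28 = -6.8
s₂ = -6.8 − 0.1·107.52 = -17.552

-17.552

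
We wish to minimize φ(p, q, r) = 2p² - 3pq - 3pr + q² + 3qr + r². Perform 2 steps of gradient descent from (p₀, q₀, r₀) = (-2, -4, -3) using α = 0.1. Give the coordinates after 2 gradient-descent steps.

∇φ = (4p - 3q - 3r, -3p + 2q + 3r, -3p + 3q + 2r)
Step 1: at (-2, -4, -3), ∇φ = (13, -11, -12) → (-2, -4, -3) − 0.1·(13, -11, -12) = (-3.3, -2.9, -1.8)
Step 2: at (-3.3, -2.9, -1.8), ∇φ = (0.9, -1.3, -2.4) → (-3.3, -2.9, -1.8) − 0.1·(0.9, -1.3, -2.4) = (-3.39, -2.77, -1.56)

(-3.39, -2.77, -1.56)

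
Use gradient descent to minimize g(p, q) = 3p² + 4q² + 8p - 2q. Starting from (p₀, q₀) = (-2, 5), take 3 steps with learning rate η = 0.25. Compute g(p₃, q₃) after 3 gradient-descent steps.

84.6875

∇g = (6p + 8, 8q - 2)
(p₁, q₁) = (-2, 5) − 0.25·(-4, 38) = (-1, -4.5)
(p₂, q₂) = (-1, -4.5) − 0.25·(2, -38) = (-1.5, 5)
(p₃, q₃) = (-1.5, 5) − 0.25·(-1, 38) = (-1.25, -4.5)
g(-1.25, -4.5) = 84.6875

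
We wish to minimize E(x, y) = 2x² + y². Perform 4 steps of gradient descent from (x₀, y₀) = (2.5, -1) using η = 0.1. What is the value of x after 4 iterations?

0.324

∇E = (4x, 2y)
(x₁, y₁) = (2.5, -1) − 0.1·(10, -2) = (1.5, -0.8)
(x₂, y₂) = (1.5, -0.8) − 0.1·(6, -1.6) = (0.9, -0.64)
(x₃, y₃) = (0.9, -0.64) − 0.1·(3.6, -1.28) = (0.54, -0.512)
(x₄, y₄) = (0.54, -0.512) − 0.1·(2.16, -1.024) = (0.324, -0.4096)
x = 0.324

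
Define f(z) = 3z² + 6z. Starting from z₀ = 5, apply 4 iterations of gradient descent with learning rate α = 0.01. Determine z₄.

3.68449376

f′(z) = 6z + 6
Step 1: f′(5) = 36; z₁ = 5 − 0.01·36 = 4.64
Step 2: f′(4.64) = 33.84; z₂ = 4.64 − 0.01·33.84 = 4.3016
Step 3: f′(4.3016) = 31.8096; z₃ = 4.3016 − 0.01·31.8096 = 3.983504
Step 4: f′(3.983504) = 29.901024; z₄ = 3.983504 − 0.01·29.901024 = 3.68449376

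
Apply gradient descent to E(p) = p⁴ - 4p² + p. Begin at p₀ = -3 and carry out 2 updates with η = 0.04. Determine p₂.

E′(p) = 4p³ - 8p + 1
p₁ = -3 − 0.04·(-83) = 0.32
p₂ = 0.32 − 0.04·(-1.428928) = 0.37715712

0.37715712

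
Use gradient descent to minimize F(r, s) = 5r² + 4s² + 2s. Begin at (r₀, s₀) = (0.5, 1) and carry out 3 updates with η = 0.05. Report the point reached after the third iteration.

∇F = (10r, 8s + 2)
Step 1: at (0.5, 1), ∇F = (5, 10) → (0.5, 1) − 0.05·(5, 10) = (0.25, 0.5)
Step 2: at (0.25, 0.5), ∇F = (2.5, 6) → (0.25, 0.5) − 0.05·(2.5, 6) = (0.125, 0.2)
Step 3: at (0.125, 0.2), ∇F = (1.25, 3.6) → (0.125, 0.2) − 0.05·(1.25, 3.6) = (0.0625, 0.02)

(0.0625, 0.02)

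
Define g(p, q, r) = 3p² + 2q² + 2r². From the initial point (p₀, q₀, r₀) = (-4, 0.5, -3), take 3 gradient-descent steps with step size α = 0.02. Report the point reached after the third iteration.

∇g = (6p, 4q, 4r)
(p₁, q₁, r₁) = (-4, 0.5, -3) − 0.02·(-24, 2, -12) = (-3.52, 0.46, -2.76)
(p₂, q₂, r₂) = (-3.52, 0.46, -2.76) − 0.02·(-21.12, 1.84, -11.04) = (-3.0976, 0.4232, -2.5392)
(p₃, q₃, r₃) = (-3.0976, 0.4232, -2.5392) − 0.02·(-18.5856, 1.6928, -10.1568) = (-2.725888, 0.389344, -2.336064)

(-2.725888, 0.389344, -2.336064)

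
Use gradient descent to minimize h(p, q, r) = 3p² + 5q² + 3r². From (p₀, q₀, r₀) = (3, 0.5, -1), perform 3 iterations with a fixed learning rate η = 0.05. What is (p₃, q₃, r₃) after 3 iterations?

(1.029, 0.0625, -0.343)

∇h = (6p, 10q, 6r)
Step 1: at (3, 0.5, -1), ∇h = (18, 5, -6) → (3, 0.5, -1) − 0.05·(18, 5, -6) = (2.1, 0.25, -0.7)
Step 2: at (2.1, 0.25, -0.7), ∇h = (12.6, 2.5, -4.2) → (2.1, 0.25, -0.7) − 0.05·(12.6, 2.5, -4.2) = (1.47, 0.125, -0.49)
Step 3: at (1.47, 0.125, -0.49), ∇h = (8.82, 1.25, -2.94) → (1.47, 0.125, -0.49) − 0.05·(8.82, 1.25, -2.94) = (1.029, 0.0625, -0.343)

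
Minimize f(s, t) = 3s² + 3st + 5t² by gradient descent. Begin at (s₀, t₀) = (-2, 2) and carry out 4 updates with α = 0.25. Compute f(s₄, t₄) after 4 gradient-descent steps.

665.94854736328125

∇f = (6s + 3t, 3s + 10t)
(s₁, t₁) = (-2, 2) − 0.25·(-6, 14) = (-0.5, -1.5)
(s₂, t₂) = (-0.5, -1.5) − 0.25·(-7.5, -16.5) = (1.375, 2.625)
(s₃, t₃) = (1.375, 2.625) − 0.25·(16.125, 30.375) = (-2.65625, -4.96875)
(s₄, t₄) = (-2.65625, -4.96875) − 0.25·(-30.84375, -57.65625) = (5.0546875, 9.4453125)
f(5.0546875, 9.4453125) = 665.94854736328125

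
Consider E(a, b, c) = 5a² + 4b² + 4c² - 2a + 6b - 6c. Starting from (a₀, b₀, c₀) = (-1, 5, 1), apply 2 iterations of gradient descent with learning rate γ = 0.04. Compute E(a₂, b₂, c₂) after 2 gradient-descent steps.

24.5634432

∇E = (10a - 2, 8b + 6, 8c - 6)
(a₁, b₁, c₁) = (-1, 5, 1) − 0.04·(-12, 46, 2) = (-0.52, 3.16, 0.92)
(a₂, b₂, c₂) = (-0.52, 3.16, 0.92) − 0.04·(-7.2, 31.28, 1.36) = (-0.232, 1.9088, 0.8656)
E(-0.232, 1.9088, 0.8656) = 24.5634432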